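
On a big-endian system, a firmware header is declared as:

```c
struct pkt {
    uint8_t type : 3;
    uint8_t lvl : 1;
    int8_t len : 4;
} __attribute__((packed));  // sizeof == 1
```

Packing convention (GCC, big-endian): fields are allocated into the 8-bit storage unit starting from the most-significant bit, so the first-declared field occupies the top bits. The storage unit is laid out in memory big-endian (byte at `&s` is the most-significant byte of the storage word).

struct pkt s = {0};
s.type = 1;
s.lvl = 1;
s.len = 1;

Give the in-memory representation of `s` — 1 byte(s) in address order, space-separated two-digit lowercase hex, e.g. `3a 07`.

[5+:3] type=1 & 0x7 = 0x1; word=0x20
[4+:1] lvl=1 & 0x1 = 0x1; word=0x30
[0+:4] len=1 & 0xf = 0x1; word=0x31
word = 0x31 → big-endian bytes:
  [0]=0x31

31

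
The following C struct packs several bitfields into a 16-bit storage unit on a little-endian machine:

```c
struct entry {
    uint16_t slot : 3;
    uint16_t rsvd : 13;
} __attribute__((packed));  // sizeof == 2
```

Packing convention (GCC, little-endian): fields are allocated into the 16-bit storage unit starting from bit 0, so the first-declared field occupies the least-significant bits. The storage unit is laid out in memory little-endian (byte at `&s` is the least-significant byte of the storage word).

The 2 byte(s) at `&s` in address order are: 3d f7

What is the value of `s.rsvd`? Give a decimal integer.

[0]=0x3d [1]=0xf7 (little-endian) → word 0xf73d
slot:3 @ bit 0 → (0xf73d>>0)&0x7 = 0x5
rsvd:13 @ bit 3 → (0xf73d>>3)&0x1fff = 0x1ee7  ←

7911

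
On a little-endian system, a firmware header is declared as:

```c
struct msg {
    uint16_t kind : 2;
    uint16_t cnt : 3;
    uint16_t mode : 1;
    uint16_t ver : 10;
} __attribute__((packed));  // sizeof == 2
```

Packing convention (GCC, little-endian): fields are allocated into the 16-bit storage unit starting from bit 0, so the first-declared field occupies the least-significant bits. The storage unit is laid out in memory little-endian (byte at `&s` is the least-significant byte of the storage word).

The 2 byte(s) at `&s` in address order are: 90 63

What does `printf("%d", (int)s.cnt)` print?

[0]=0x90 [1]=0x63 (little-endian) → word 0x6390
kind:2 @ bit 0 → (0x6390>>0)&0x3 = 0x0
cnt:3 @ bit 2 → (0x6390>>2)&0x7 = 0x4  ←
mode:1 @ bit 5 → (0x6390>>5)&0x1 = 0x0
ver:10 @ bit 6 → (0x6390>>6)&0x3ff = 0x18e

4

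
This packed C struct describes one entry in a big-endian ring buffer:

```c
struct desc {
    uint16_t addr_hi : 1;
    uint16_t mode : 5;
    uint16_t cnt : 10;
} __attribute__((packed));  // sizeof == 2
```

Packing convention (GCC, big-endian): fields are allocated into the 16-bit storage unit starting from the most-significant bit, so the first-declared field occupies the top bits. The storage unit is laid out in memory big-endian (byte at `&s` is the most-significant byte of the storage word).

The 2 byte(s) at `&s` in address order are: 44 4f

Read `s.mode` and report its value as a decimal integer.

[0]=0x44 [1]=0x4f (big-endian) → word 0x444f
addr_hi:1 @ bit 15 → (0x444f>>15)&0x1 = 0x0
mode:5 @ bit 10 → (0x444f>>10)&0x1f = 0x11  ←
cnt:10 @ bit 0 → (0x444f>>0)&0x3ff = 0x4f

17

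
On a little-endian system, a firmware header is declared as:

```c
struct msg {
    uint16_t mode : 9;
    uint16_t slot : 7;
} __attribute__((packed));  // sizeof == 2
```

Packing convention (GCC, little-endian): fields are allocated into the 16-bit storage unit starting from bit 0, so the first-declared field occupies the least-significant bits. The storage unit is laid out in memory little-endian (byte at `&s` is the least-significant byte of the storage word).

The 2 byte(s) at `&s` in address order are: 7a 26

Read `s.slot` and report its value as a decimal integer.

[0]=0x7a [1]=0x26 (little-endian) → word 0x267a
mode [0+:9] = (word>>0) & 0x1ff = 122
slot [9+:7] = (word>>9) & 0x7f = 19  ←

19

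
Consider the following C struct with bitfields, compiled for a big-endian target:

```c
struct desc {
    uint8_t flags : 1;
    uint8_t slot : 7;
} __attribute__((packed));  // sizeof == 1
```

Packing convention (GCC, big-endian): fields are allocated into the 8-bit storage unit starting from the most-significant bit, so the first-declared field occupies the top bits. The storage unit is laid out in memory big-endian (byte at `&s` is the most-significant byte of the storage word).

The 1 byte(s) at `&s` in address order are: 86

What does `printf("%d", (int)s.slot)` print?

6

[0]=0x86 (big-endian) → word 0x86
flags [7+:1] = (word>>7) & 0x1 = 1
slot [0+:7] = (word>>0) & 0x7f = 6  ←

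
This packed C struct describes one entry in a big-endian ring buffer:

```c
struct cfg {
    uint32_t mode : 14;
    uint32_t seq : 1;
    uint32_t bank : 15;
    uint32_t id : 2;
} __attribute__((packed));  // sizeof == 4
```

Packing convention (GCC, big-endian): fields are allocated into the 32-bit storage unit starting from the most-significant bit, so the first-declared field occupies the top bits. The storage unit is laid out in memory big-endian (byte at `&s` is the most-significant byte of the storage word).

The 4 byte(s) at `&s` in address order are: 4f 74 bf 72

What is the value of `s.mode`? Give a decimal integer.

5085

[0]=0x4f [1]=0x74 [2]=0xbf [3]=0x72 (big-endian) → word 0x4f74bf72
mode [18+:14] = (word>>18) & 0x3fff = 5085  ←
seq [17+:1] = (word>>17) & 0x1 = 0
bank [2+:15] = (word>>2) & 0x7fff = 12252
id [0+:2] = (word>>0) & 0x3 = 2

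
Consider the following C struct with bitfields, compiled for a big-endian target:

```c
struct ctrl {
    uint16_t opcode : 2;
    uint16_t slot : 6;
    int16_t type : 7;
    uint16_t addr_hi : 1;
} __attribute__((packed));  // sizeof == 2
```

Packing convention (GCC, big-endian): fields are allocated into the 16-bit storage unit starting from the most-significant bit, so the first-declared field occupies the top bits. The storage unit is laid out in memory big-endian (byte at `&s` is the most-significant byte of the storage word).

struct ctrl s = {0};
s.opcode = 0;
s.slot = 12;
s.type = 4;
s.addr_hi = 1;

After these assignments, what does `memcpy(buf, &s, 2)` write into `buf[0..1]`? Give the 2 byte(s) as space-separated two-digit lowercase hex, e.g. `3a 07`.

opcode:2 = 0 → 0x0 << 14 → word 0x0000
slot:6 = 12 → 0xc << 8 → word 0x0c00
type:7 = 4 → 0x4 << 1 → word 0x0c08
addr_hi:1 = 1 → 0x1 << 0 → word 0x0c09
word = 0x0c09 → big-endian bytes:
  [0]=0x0c  [1]=0x09

0c 09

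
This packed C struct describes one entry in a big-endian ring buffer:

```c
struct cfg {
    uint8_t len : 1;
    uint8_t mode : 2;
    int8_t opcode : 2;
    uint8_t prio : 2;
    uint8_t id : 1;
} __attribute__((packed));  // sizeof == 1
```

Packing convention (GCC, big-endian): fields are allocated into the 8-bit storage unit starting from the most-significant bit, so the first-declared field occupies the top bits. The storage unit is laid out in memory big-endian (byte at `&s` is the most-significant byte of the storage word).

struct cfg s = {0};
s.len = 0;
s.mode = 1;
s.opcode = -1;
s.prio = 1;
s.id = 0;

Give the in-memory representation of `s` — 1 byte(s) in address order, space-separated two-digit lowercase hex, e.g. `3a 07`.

3a

len (1b) val=0 bits=0x0 at bit 7: 0x00
mode (2b) val=1 bits=0x1 at bit 5: 0x20
opcode (2b) val=-1 bits=0x3 at bit 3: 0x38
prio (2b) val=1 bits=0x1 at bit 1: 0x3a
id (1b) val=0 bits=0x0 at bit 0: 0x3a
word = 0x3a → big-endian bytes:
  [0]=0x3a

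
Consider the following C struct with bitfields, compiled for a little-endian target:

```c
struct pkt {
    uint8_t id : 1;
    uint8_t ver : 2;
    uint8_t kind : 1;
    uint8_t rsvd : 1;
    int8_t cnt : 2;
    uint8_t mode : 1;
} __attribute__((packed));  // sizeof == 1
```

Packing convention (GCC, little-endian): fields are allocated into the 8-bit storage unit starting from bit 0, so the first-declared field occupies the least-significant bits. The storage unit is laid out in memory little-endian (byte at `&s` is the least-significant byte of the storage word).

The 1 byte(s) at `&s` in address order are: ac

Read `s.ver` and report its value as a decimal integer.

2

[0]=0xac (little-endian) → word 0xac
id:1 @ bit 0 → (0xac>>0)&0x1 = 0x0
ver:2 @ bit 1 → (0xac>>1)&0x3 = 0x2  ←
kind:1 @ bit 3 → (0xac>>3)&0x1 = 0x1
rsvd:1 @ bit 4 → (0xac>>4)&0x1 = 0x0
cnt:2 @ bit 5 → (0xac>>5)&0x3 = 0x1
mode:1 @ bit 7 → (0xac>>7)&0x1 = 0x1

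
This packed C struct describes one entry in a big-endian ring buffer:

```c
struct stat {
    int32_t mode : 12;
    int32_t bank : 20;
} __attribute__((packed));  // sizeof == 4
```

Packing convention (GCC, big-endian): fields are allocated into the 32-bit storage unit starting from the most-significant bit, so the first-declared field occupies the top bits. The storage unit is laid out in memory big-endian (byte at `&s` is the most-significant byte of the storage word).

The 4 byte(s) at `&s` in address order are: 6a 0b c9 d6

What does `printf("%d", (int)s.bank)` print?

-276010

[0]=0x6a [1]=0x0b [2]=0xc9 [3]=0xd6 (big-endian) → word 0x6a0bc9d6
mode [20+:12] = (word>>20) & 0xfff = 1696
bank [0+:20] = (word>>0) & 0xfffff = 772566  ←
bank signed 20b, MSB=1: 772566 - 1048576 = -276010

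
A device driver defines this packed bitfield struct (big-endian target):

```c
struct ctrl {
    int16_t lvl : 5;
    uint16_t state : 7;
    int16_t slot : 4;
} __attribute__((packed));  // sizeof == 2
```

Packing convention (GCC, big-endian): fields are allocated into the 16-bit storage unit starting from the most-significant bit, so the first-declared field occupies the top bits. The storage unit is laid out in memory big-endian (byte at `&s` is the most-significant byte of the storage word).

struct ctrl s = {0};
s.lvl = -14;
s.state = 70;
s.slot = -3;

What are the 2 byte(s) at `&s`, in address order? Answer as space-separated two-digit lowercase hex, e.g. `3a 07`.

[11+:5] lvl=-14 & 0x1f = 0x12; word=0x9000
[4+:7] state=70 & 0x7f = 0x46; word=0x9460
[0+:4] slot=-3 & 0xf = 0xd; word=0x946d
word = 0x946d → big-endian bytes:
  [0]=0x94  [1]=0x6d

94 6d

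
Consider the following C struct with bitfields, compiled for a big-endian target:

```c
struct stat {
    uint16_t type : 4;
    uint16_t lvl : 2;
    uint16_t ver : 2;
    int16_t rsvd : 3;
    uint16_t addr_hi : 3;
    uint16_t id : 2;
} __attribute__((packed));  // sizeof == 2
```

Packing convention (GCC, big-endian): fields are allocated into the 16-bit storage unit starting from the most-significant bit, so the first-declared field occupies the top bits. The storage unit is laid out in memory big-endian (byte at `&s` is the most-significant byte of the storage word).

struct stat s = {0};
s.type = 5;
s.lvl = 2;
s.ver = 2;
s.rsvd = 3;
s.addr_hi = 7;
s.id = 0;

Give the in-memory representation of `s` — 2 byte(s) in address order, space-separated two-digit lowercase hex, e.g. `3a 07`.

5a 7c

[12+:4] type=5 & 0xf = 0x5; word=0x5000
[10+:2] lvl=2 & 0x3 = 0x2; word=0x5800
[8+:2] ver=2 & 0x3 = 0x2; word=0x5a00
[5+:3] rsvd=3 & 0x7 = 0x3; word=0x5a60
[2+:3] addr_hi=7 & 0x7 = 0x7; word=0x5a7c
[0+:2] id=0 & 0x3 = 0x0; word=0x5a7c
word = 0x5a7c → big-endian bytes:
  [0]=0x5a  [1]=0x7c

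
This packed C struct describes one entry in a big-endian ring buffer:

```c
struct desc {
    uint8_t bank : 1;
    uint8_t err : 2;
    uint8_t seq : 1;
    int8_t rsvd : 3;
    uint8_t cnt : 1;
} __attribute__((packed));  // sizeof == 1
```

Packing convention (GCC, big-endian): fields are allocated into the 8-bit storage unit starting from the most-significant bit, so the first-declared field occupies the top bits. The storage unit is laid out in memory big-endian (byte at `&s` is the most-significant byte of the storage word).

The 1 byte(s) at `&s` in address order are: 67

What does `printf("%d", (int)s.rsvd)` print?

3

[0]=0x67 (big-endian) → word 0x67
bank:1 @ bit 7 → (0x67>>7)&0x1 = 0x0
err:2 @ bit 5 → (0x67>>5)&0x3 = 0x3
seq:1 @ bit 4 → (0x67>>4)&0x1 = 0x0
rsvd:3 @ bit 1 → (0x67>>1)&0x7 = 0x3  ←
cnt:1 @ bit 0 → (0x67>>0)&0x1 = 0x1
rsvd signed 3b, MSB=0: value = 3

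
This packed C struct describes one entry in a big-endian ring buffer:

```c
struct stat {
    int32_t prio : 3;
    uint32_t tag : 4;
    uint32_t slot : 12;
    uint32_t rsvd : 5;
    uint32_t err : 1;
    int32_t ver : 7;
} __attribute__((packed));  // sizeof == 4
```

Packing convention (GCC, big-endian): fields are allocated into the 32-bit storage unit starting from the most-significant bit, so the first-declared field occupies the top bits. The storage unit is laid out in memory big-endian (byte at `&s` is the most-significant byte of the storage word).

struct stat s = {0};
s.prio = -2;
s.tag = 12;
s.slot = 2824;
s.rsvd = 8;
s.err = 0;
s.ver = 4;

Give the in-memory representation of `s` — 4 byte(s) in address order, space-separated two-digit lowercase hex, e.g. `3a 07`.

prio:3 = -2 → 0x6 << 29 → word 0xc0000000
tag:4 = 12 → 0xc << 25 → word 0xd8000000
slot:12 = 2824 → 0xb08 << 13 → word 0xd9610000
rsvd:5 = 8 → 0x8 << 8 → word 0xd9610800
err:1 = 0 → 0x0 << 7 → word 0xd9610800
ver:7 = 4 → 0x4 << 0 → word 0xd9610804
word = 0xd9610804 → big-endian bytes:
  [0]=0xd9  [1]=0x61  [2]=0x08  [3]=0x04

d9 61 08 04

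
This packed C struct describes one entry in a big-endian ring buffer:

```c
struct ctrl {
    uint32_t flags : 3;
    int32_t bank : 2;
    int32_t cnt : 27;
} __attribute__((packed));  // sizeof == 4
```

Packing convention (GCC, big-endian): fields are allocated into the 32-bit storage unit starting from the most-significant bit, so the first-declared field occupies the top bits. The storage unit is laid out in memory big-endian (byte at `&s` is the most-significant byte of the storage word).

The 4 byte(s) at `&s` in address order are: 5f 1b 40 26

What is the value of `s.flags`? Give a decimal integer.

[0]=0x5f [1]=0x1b [2]=0x40 [3]=0x26 (big-endian) → word 0x5f1b4026
flags:3 @ bit 29 → (0x5f1b4026>>29)&0x7 = 0x2  ←
bank:2 @ bit 27 → (0x5f1b4026>>27)&0x3 = 0x3
cnt:27 @ bit 0 → (0x5f1b4026>>0)&0x7ffffff = 0x71b4026

2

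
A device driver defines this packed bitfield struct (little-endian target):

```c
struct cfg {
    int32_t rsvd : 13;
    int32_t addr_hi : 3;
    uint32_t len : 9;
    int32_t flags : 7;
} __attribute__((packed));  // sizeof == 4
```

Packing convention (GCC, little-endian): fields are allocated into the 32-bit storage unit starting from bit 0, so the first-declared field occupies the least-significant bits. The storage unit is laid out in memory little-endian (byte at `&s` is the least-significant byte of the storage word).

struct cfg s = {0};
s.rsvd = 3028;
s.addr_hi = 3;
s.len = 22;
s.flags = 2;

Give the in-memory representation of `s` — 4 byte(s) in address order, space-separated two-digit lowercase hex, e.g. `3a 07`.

d4 6b 16 04

[0+:13] rsvd=3028 & 0x1fff = 0xbd4; word=0x00000bd4
[13+:3] addr_hi=3 & 0x7 = 0x3; word=0x00006bd4
[16+:9] len=22 & 0x1ff = 0x16; word=0x00166bd4
[25+:7] flags=2 & 0x7f = 0x2; word=0x04166bd4
word = 0x04166bd4 → little-endian bytes:
  [0]=0xd4  [1]=0x6b  [2]=0x16  [3]=0x04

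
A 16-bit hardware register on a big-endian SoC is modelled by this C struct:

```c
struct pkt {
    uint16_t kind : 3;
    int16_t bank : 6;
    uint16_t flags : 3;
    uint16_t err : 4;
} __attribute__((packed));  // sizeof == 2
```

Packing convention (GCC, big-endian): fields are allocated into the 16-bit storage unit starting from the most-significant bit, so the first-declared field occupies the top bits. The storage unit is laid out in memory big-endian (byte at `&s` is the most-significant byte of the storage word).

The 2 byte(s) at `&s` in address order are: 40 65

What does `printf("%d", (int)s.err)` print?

5

[0]=0x40 [1]=0x65 (big-endian) → word 0x4065
kind [13+:3] = (word>>13) & 0x7 = 2
bank [7+:6] = (word>>7) & 0x3f = 0
flags [4+:3] = (word>>4) & 0x7 = 6
err [0+:4] = (word>>0) & 0xf = 5  ←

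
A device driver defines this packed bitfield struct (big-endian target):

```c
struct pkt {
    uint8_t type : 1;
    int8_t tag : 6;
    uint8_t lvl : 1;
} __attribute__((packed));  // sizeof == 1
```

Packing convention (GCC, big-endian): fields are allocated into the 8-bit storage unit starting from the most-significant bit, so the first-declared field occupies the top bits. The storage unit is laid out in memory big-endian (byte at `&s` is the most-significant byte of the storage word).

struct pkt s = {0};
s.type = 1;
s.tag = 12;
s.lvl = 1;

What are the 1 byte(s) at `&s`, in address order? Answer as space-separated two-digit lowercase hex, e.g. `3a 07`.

99

type:1 = 1 → 0x1 << 7 → word 0x80
tag:6 = 12 → 0xc << 1 → word 0x98
lvl:1 = 1 → 0x1 << 0 → word 0x99
word = 0x99 → big-endian bytes:
  [0]=0x99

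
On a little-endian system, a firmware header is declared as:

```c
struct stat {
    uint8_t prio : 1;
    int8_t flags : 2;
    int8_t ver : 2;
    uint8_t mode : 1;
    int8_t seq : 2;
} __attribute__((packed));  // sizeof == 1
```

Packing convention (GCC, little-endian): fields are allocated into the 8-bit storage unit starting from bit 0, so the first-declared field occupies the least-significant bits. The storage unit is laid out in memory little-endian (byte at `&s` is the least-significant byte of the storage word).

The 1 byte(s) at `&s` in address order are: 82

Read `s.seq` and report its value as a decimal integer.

-2

[0]=0x82 (little-endian) → word 0x82
prio:1 @ bit 0 → (0x82>>0)&0x1 = 0x0
flags:2 @ bit 1 → (0x82>>1)&0x3 = 0x1
ver:2 @ bit 3 → (0x82>>3)&0x3 = 0x0
mode:1 @ bit 5 → (0x82>>5)&0x1 = 0x0
seq:2 @ bit 6 → (0x82>>6)&0x3 = 0x2  ←
seq signed 2b, MSB=1: 2 - 4 = -2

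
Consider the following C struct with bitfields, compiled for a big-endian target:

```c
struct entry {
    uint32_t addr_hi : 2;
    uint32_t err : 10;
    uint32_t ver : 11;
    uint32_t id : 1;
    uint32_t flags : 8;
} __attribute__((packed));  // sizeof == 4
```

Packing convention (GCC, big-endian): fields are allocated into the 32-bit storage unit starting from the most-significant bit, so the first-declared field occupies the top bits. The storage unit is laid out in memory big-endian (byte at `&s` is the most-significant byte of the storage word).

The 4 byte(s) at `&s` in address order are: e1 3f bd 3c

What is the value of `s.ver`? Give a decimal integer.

2014

[0]=0xe1 [1]=0x3f [2]=0xbd [3]=0x3c (big-endian) → word 0xe13fbd3c
addr_hi:2 @ bit 30 → (0xe13fbd3c>>30)&0x3 = 0x3
err:10 @ bit 20 → (0xe13fbd3c>>20)&0x3ff = 0x213
ver:11 @ bit 9 → (0xe13fbd3c>>9)&0x7ff = 0x7de  ←
id:1 @ bit 8 → (0xe13fbd3c>>8)&0x1 = 0x1
flags:8 @ bit 0 → (0xe13fbd3c>>0)&0xff = 0x3c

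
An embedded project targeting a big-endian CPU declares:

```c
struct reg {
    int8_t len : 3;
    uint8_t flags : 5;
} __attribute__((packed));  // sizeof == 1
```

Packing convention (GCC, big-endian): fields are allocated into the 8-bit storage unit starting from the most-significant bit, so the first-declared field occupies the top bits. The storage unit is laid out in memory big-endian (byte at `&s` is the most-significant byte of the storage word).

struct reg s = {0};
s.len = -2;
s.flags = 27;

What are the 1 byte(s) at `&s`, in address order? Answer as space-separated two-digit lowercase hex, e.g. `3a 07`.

len (3b) val=-2 bits=0x6 at bit 5: 0xc0
flags (5b) val=27 bits=0x1b at bit 0: 0xdb
word = 0xdb → big-endian bytes:
  [0]=0xdb

db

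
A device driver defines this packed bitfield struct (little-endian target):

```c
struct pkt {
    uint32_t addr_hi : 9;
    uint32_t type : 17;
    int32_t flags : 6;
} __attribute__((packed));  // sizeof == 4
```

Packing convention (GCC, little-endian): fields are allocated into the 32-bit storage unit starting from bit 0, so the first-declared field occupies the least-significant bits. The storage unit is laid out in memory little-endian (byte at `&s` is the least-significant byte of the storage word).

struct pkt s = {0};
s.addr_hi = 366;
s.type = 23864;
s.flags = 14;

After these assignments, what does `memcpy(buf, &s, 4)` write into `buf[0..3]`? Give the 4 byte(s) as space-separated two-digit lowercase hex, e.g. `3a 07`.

6e 71 ba 38

addr_hi:9 = 366 → 0x16e << 0 → word 0x0000016e
type:17 = 23864 → 0x5d38 << 9 → word 0x00ba716e
flags:6 = 14 → 0xe << 26 → word 0x38ba716e
word = 0x38ba716e → little-endian bytes:
  [0]=0x6e  [1]=0x71  [2]=0xba  [3]=0x38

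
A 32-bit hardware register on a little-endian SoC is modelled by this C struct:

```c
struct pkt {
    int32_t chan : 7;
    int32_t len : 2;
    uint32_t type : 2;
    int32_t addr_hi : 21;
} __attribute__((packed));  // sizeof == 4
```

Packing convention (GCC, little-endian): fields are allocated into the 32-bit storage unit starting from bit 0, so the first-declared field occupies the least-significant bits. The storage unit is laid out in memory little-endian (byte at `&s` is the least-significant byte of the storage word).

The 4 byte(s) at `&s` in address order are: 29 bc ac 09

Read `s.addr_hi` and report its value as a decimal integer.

79255

[0]=0x29 [1]=0xbc [2]=0xac [3]=0x09 (little-endian) → word 0x09acbc29
chan [0+:7] = (word>>0) & 0x7f = 41
len [7+:2] = (word>>7) & 0x3 = 0
type [9+:2] = (word>>9) & 0x3 = 2
addr_hi [11+:21] = (word>>11) & 0x1fffff = 79255  ←
addr_hi signed 21b, MSB=0: value = 79255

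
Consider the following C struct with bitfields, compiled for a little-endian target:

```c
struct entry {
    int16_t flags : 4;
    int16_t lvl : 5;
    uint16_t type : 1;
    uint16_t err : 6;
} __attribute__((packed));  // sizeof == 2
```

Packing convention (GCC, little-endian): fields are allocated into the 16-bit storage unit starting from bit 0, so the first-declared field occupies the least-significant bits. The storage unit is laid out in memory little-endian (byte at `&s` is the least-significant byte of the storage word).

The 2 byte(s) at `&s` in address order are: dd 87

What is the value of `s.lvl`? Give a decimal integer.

-3

[0]=0xdd [1]=0x87 (little-endian) → word 0x87dd
flags [0+:4] = (word>>0) & 0xf = 13
lvl [4+:5] = (word>>4) & 0x1f = 29  ←
type [9+:1] = (word>>9) & 0x1 = 1
err [10+:6] = (word>>10) & 0x3f = 33
lvl signed 5b, MSB=1: 29 - 32 = -3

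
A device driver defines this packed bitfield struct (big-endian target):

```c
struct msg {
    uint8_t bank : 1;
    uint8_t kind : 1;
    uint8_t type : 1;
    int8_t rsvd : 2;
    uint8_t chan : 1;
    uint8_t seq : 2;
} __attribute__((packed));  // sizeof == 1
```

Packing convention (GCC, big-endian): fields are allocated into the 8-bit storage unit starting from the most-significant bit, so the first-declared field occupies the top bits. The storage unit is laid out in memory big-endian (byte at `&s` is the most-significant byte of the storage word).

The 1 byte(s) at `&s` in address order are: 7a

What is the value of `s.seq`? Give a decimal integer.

[0]=0x7a (big-endian) → word 0x7a
bank [7+:1] = (word>>7) & 0x1 = 0
kind [6+:1] = (word>>6) & 0x1 = 1
type [5+:1] = (word>>5) & 0x1 = 1
rsvd [3+:2] = (word>>3) & 0x3 = 3
chan [2+:1] = (word>>2) & 0x1 = 0
seq [0+:2] = (word>>0) & 0x3 = 2  ←

2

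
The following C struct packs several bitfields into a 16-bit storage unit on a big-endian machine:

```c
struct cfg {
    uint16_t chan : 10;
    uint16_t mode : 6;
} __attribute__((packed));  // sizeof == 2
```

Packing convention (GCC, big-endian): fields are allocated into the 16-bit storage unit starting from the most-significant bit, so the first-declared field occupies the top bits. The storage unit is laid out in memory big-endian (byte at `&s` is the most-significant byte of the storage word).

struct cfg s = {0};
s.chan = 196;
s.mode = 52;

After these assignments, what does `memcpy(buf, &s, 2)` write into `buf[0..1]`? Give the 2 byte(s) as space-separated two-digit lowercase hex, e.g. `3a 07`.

31 34

chan:10 = 196 → 0xc4 << 6 → word 0x3100
mode:6 = 52 → 0x34 << 0 → word 0x3134
word = 0x3134 → big-endian bytes:
  [0]=0x31  [1]=0x34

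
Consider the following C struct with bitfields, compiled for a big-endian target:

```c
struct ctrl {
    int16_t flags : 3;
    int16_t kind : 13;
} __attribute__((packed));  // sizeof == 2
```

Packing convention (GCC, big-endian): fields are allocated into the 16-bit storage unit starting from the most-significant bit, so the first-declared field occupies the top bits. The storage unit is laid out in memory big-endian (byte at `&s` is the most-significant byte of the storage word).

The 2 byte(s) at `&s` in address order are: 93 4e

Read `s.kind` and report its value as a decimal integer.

[0]=0x93 [1]=0x4e (big-endian) → word 0x934e
flags [13+:3] = (word>>13) & 0x7 = 4
kind [0+:13] = (word>>0) & 0x1fff = 4942  ←
kind signed 13b, MSB=1: 4942 - 8192 = -3250

-3250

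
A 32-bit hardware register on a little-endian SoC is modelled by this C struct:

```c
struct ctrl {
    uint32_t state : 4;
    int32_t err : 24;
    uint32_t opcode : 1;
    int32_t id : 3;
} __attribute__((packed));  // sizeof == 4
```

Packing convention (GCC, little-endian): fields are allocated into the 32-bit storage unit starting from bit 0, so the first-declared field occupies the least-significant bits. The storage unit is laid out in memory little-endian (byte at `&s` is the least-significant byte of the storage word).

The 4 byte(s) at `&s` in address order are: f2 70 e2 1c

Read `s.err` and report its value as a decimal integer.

-3266801

[0]=0xf2 [1]=0x70 [2]=0xe2 [3]=0x1c (little-endian) → word 0x1ce270f2
state [0+:4] = (word>>0) & 0xf = 2
err [4+:24] = (word>>4) & 0xffffff = 13510415  ←
opcode [28+:1] = (word>>28) & 0x1 = 1
id [29+:3] = (word>>29) & 0x7 = 0
err signed 24b, MSB=1: 13510415 - 16777216 = -3266801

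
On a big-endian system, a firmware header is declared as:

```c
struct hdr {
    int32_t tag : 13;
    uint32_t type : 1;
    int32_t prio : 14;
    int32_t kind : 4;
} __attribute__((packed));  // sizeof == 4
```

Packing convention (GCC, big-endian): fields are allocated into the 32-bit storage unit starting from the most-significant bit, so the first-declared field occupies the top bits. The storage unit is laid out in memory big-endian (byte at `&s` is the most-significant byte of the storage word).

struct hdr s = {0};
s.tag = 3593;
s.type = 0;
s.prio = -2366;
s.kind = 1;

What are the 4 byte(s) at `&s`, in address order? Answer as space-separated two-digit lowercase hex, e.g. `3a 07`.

tag (13b) val=3593 bits=0xe09 at bit 19: 0x70480000
type (1b) val=0 bits=0x0 at bit 18: 0x70480000
prio (14b) val=-2366 bits=0x36c2 at bit 4: 0x704b6c20
kind (4b) val=1 bits=0x1 at bit 0: 0x704b6c21
word = 0x704b6c21 → big-endian bytes:
  [0]=0x70  [1]=0x4b  [2]=0x6c  [3]=0x21

70 4b 6c 21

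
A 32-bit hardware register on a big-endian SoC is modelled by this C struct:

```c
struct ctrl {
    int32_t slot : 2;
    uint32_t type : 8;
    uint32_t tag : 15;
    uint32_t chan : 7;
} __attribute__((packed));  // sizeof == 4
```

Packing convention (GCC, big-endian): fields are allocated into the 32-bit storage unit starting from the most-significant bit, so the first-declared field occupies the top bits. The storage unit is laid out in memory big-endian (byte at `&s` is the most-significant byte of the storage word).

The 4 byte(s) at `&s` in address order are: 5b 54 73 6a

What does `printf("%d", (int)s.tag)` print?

[0]=0x5b [1]=0x54 [2]=0x73 [3]=0x6a (big-endian) → word 0x5b54736a
slot:2 @ bit 30 → (0x5b54736a>>30)&0x3 = 0x1
type:8 @ bit 22 → (0x5b54736a>>22)&0xff = 0x6d
tag:15 @ bit 7 → (0x5b54736a>>7)&0x7fff = 0x28e6  ←
chan:7 @ bit 0 → (0x5b54736a>>0)&0x7f = 0x6a

10470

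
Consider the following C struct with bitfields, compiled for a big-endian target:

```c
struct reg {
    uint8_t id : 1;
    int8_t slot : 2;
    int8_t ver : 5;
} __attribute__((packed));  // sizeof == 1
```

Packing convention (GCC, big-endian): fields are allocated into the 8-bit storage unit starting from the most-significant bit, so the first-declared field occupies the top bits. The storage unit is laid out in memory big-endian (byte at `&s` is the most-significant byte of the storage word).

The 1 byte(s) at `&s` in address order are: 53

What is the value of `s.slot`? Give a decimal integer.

-2

[0]=0x53 (big-endian) → word 0x53
id:1 @ bit 7 → (0x53>>7)&0x1 = 0x0
slot:2 @ bit 5 → (0x53>>5)&0x3 = 0x2  ←
ver:5 @ bit 0 → (0x53>>0)&0x1f = 0x13
slot signed 2b, MSB=1: 2 - 4 = -2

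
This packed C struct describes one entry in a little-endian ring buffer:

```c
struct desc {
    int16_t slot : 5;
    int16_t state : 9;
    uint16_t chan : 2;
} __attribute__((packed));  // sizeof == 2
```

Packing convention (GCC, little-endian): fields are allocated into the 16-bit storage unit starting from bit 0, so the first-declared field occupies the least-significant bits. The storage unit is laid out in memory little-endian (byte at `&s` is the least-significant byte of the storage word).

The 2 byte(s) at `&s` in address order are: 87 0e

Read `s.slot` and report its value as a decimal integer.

7

[0]=0x87 [1]=0x0e (little-endian) → word 0x0e87
slot:5 @ bit 0 → (0x0e87>>0)&0x1f = 0x7  ←
state:9 @ bit 5 → (0x0e87>>5)&0x1ff = 0x74
chan:2 @ bit 14 → (0x0e87>>14)&0x3 = 0x0
slot signed 5b, MSB=0: value = 7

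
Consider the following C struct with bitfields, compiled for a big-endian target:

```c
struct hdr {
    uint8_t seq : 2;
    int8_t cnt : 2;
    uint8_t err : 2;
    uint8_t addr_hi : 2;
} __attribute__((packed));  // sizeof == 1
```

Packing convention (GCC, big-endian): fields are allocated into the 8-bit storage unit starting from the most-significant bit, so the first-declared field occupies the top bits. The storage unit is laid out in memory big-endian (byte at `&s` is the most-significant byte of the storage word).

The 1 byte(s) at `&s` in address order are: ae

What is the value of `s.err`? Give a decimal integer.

3

[0]=0xae (big-endian) → word 0xae
seq:2 @ bit 6 → (0xae>>6)&0x3 = 0x2
cnt:2 @ bit 4 → (0xae>>4)&0x3 = 0x2
err:2 @ bit 2 → (0xae>>2)&0x3 = 0x3  ←
addr_hi:2 @ bit 0 → (0xae>>0)&0x3 = 0x2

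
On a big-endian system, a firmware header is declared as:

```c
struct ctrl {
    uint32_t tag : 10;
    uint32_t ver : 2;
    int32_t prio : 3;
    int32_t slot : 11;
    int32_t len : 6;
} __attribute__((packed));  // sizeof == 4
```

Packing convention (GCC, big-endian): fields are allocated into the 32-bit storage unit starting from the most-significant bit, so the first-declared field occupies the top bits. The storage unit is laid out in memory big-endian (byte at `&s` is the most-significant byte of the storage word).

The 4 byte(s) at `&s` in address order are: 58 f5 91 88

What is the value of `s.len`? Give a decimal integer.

[0]=0x58 [1]=0xf5 [2]=0x91 [3]=0x88 (big-endian) → word 0x58f59188
tag:10 @ bit 22 → (0x58f59188>>22)&0x3ff = 0x163
ver:2 @ bit 20 → (0x58f59188>>20)&0x3 = 0x3
prio:3 @ bit 17 → (0x58f59188>>17)&0x7 = 0x2
slot:11 @ bit 6 → (0x58f59188>>6)&0x7ff = 0x646
len:6 @ bit 0 → (0x58f59188>>0)&0x3f = 0x8  ←
len signed 6b, MSB=0: value = 8

8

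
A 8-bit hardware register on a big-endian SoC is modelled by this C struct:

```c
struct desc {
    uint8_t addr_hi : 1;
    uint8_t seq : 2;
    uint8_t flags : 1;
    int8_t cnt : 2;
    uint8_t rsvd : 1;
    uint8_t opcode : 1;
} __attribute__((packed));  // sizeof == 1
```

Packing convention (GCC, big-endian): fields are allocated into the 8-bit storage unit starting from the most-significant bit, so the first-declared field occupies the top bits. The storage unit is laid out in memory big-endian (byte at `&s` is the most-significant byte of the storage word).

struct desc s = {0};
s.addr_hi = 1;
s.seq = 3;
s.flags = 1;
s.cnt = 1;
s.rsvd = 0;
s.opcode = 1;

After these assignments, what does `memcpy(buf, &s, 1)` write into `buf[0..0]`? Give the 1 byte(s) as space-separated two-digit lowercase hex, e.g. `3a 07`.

[7+:1] addr_hi=1 & 0x1 = 0x1; word=0x80
[5+:2] seq=3 & 0x3 = 0x3; word=0xe0
[4+:1] flags=1 & 0x1 = 0x1; word=0xf0
[2+:2] cnt=1 & 0x3 = 0x1; word=0xf4
[1+:1] rsvd=0 & 0x1 = 0x0; word=0xf4
[0+:1] opcode=1 & 0x1 = 0x1; word=0xf5
word = 0xf5 → big-endian bytes:
  [0]=0xf5

f5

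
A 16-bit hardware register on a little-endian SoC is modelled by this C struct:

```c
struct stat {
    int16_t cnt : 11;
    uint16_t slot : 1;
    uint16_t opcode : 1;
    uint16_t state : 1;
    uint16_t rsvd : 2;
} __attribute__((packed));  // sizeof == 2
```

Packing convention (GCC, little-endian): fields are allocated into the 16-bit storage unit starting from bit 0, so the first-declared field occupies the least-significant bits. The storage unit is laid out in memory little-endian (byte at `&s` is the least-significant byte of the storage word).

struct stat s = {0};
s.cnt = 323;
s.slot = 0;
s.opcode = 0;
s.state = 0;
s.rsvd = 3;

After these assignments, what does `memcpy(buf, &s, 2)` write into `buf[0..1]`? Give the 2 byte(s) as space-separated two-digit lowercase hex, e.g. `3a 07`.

cnt (11b) val=323 bits=0x143 at bit 0: 0x0143
slot (1b) val=0 bits=0x0 at bit 11: 0x0143
opcode (1b) val=0 bits=0x0 at bit 12: 0x0143
state (1b) val=0 bits=0x0 at bit 13: 0x0143
rsvd (2b) val=3 bits=0x3 at bit 14: 0xc143
word = 0xc143 → little-endian bytes:
  [0]=0x43  [1]=0xc1

43 c1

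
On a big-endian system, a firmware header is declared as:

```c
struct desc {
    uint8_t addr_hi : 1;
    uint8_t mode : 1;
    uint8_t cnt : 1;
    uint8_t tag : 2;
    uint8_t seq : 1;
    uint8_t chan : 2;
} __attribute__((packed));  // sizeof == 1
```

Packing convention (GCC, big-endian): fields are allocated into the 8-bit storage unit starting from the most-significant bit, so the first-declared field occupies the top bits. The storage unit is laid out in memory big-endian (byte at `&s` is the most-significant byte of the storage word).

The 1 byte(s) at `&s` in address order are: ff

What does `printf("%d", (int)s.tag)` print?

3

[0]=0xff (big-endian) → word 0xff
addr_hi:1 @ bit 7 → (0xff>>7)&0x1 = 0x1
mode:1 @ bit 6 → (0xff>>6)&0x1 = 0x1
cnt:1 @ bit 5 → (0xff>>5)&0x1 = 0x1
tag:2 @ bit 3 → (0xff>>3)&0x3 = 0x3  ←
seq:1 @ bit 2 → (0xff>>2)&0x1 = 0x1
chan:2 @ bit 0 → (0xff>>0)&0x3 = 0x3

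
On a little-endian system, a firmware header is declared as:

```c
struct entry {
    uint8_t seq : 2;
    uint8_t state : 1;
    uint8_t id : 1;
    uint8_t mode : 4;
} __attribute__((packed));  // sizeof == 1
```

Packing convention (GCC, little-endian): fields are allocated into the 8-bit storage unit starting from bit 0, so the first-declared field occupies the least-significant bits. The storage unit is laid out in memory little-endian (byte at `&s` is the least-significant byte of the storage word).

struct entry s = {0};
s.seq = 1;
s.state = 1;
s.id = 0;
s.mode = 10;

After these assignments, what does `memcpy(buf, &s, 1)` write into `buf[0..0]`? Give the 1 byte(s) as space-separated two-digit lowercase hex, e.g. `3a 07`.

a5

seq (2b) val=1 bits=0x1 at bit 0: 0x01
state (1b) val=1 bits=0x1 at bit 2: 0x05
id (1b) val=0 bits=0x0 at bit 3: 0x05
mode (4b) val=10 bits=0xa at bit 4: 0xa5
word = 0xa5 → little-endian bytes:
  [0]=0xa5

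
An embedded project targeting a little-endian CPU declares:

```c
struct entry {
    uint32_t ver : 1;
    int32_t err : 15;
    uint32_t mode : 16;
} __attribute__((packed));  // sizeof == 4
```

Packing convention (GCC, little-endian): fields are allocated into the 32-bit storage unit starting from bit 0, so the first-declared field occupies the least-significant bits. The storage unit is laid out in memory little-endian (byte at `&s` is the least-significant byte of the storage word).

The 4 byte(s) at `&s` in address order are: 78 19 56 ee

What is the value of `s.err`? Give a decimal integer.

3260

[0]=0x78 [1]=0x19 [2]=0x56 [3]=0xee (little-endian) → word 0xee561978
ver:1 @ bit 0 → (0xee561978>>0)&0x1 = 0x0
err:15 @ bit 1 → (0xee561978>>1)&0x7fff = 0xcbc  ←
mode:16 @ bit 16 → (0xee561978>>16)&0xffff = 0xee56
err signed 15b, MSB=0: value = 3260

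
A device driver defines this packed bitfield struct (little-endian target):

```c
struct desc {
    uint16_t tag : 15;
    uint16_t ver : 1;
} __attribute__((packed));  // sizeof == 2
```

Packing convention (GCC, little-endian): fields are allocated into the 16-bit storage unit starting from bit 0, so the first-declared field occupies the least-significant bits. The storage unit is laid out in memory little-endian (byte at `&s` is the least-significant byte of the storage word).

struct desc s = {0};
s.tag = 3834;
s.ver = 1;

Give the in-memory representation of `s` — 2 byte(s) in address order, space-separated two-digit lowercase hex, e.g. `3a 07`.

fa 8e

[0+:15] tag=3834 & 0x7fff = 0xefa; word=0x0efa
[15+:1] ver=1 & 0x1 = 0x1; word=0x8efa
word = 0x8efa → little-endian bytes:
  [0]=0xfa  [1]=0x8e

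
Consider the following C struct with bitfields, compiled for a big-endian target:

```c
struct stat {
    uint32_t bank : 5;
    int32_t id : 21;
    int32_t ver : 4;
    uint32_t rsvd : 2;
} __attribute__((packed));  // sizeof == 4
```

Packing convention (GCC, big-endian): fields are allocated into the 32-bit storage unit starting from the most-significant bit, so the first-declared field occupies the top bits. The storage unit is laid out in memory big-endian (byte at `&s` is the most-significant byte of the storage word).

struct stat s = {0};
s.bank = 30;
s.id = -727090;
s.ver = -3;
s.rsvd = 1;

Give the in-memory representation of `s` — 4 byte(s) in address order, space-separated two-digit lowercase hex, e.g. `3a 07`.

bank:5 = 30 → 0x1e << 27 → word 0xf0000000
id:21 = -727090 → 0x14e7ce << 6 → word 0xf539f380
ver:4 = -3 → 0xd << 2 → word 0xf539f3b4
rsvd:2 = 1 → 0x1 << 0 → word 0xf539f3b5
word = 0xf539f3b5 → big-endian bytes:
  [0]=0xf5  [1]=0x39  [2]=0xf3  [3]=0xb5

f5 39 f3 b5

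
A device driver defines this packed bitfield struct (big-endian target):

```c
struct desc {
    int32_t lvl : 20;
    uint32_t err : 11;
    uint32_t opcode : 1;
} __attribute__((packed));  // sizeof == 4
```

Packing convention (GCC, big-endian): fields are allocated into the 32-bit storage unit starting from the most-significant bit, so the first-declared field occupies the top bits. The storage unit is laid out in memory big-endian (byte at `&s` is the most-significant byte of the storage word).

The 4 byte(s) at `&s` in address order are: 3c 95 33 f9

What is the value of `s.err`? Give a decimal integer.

508

[0]=0x3c [1]=0x95 [2]=0x33 [3]=0xf9 (big-endian) → word 0x3c9533f9
lvl [12+:20] = (word>>12) & 0xfffff = 248147
err [1+:11] = (word>>1) & 0x7ff = 508  ←
opcode [0+:1] = (word>>0) & 0x1 = 1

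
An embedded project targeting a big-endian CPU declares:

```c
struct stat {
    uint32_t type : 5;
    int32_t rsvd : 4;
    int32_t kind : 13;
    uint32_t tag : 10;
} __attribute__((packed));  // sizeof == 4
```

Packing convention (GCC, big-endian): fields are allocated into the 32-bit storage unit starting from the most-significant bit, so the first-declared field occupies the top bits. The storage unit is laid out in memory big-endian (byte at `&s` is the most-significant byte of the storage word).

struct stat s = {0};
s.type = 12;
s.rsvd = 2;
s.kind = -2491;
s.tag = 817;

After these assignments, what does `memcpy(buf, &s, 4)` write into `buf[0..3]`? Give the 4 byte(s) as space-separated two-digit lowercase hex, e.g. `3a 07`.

type:5 = 12 → 0xc << 27 → word 0x60000000
rsvd:4 = 2 → 0x2 << 23 → word 0x61000000
kind:13 = -2491 → 0x1645 << 10 → word 0x61591400
tag:10 = 817 → 0x331 << 0 → word 0x61591731
word = 0x61591731 → big-endian bytes:
  [0]=0x61  [1]=0x59  [2]=0x17  [3]=0x31

61 59 17 31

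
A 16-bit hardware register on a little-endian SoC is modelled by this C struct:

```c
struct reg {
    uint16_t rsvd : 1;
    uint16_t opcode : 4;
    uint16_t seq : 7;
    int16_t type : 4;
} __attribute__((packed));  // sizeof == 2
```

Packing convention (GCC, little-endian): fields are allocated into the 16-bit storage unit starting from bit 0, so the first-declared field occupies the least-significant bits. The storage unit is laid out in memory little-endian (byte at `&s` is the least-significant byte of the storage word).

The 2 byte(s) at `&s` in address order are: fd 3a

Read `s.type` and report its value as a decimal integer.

[0]=0xfd [1]=0x3a (little-endian) → word 0x3afd
rsvd:1 @ bit 0 → (0x3afd>>0)&0x1 = 0x1
opcode:4 @ bit 1 → (0x3afd>>1)&0xf = 0xe
seq:7 @ bit 5 → (0x3afd>>5)&0x7f = 0x57
type:4 @ bit 12 → (0x3afd>>12)&0xf = 0x3  ←
type signed 4b, MSB=0: value = 3

3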